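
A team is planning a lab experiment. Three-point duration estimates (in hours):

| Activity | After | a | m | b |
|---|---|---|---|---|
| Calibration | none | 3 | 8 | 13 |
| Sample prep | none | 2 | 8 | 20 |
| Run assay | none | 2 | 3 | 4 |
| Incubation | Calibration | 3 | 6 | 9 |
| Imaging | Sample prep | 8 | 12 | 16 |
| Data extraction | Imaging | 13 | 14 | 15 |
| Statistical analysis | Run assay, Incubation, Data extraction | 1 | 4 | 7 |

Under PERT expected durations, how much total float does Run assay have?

32 hours

te_Calibration = (3 + 4·8 + 13)/6 = 48/6 = 8
te_Sample prep = (2 + 4·8 + 20)/6 = 54/6 = 9
te_Run assay = (2 + 4·3 + 4)/6 = 18/6 = 3
te_Incubation = (3 + 4·6 + 9)/6 = 36/6 = 6
te_Imaging = (8 + 4·12 + 16)/6 = 72/6 = 12
te_Data extraction = (13 + 4·14 + 15)/6 = 84/6 = 14
te_Statistical analysis = (1 + 4·4 + 7)/6 = 24/6 = 4

Forward pass:
ES_Calibration = 0; EF_Calibration = 8
ES_Sample prep = 0; EF_Sample prep = 9
ES_Run assay = 0; EF_Run assay = 3
ES_Incubation = 8; EF_Incubation = 8+6 = 14
ES_Imaging = 9; EF_Imaging = 9+12 = 21
ES_Data extraction = 21; EF_Data extraction = 21+14 = 35
ES_Statistical analysis = max(EF_Run assay=3, EF_Incubation=14, EF_Data extraction=35) = 35; EF_Statistical analysis = 35+4 = 39
Expected project duration μ = 39 hours. Critical path: Sample prep → Imaging → Data extraction → Statistical analysis.

Backward pass:
LF_Statistical analysis = 39; LS_Statistical analysis = 39−4 = 35
LF_Data extraction = LS_Statistical analysis = 35; LS_Data extraction = 35−14 = 21
LF_Imaging = LS_Data extraction = 21; LS_Imaging = 21−12 = 9
LF_Incubation = LS_Statistical analysis = 35; LS_Incubation = 35−6 = 29
LF_Run assay = LS_Statistical analysis = 35; LS_Run assay = 35−3 = 32
LF_Sample prep = LS_Imaging = 9; LS_Sample prep = 9−9 = 0
LF_Calibration = LS_Incubation = 29; LS_Calibration = 29−8 = 21
Slack_Run assay = LS_Run assay − ES_Run assay = 32 − 0 = 32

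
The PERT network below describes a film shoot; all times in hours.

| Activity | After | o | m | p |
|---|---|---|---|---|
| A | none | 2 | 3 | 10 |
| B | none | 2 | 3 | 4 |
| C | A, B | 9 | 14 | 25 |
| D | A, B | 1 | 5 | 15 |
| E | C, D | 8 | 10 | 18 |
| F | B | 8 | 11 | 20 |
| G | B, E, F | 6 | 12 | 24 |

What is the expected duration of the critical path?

43 hours

te_A = (2 + 4·3 + 10)/6 = 24/6 = 4
te_B = (2 + 4·3 + 4)/6 = 18/6 = 3
te_C = (9 + 4·14 + 25)/6 = 90/6 = 15
te_D = (1 + 4·5 + 15)/6 = 36/6 = 6
te_E = (8 + 4·10 + 18)/6 = 66/6 = 11
te_F = (8 + 4·11 + 20)/6 = 72/6 = 12
te_G = (6 + 4·12 + 24)/6 = 78/6 = 13

Forward pass:
ES_A = 0; EF_A = 4
ES_B = 0; EF_B = 3
ES_C = max(EF_A=4, EF_B=3) = 4; EF_C = 4+15 = 19
ES_D = max(EF_A=4, EF_B=3) = 4; EF_D = 4+6 = 10
ES_E = max(EF_C=19, EF_D=10) = 19; EF_E = 19+11 = 30
ES_F = 3; EF_F = 3+12 = 15
ES_G = max(EF_B=3, EF_E=30, EF_F=15) = 30; EF_G = 30+13 = 43
Expected project duration μ = 43 hours. Critical path: A → C → E → G.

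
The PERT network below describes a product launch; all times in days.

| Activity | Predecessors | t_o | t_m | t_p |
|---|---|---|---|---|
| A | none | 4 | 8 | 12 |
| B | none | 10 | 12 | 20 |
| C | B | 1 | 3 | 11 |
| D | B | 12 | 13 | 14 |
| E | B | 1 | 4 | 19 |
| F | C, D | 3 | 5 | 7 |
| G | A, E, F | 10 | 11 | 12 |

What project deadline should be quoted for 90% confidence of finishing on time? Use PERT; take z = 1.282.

44.4 days

te_A = (4 + 4·8 + 12)/6 = 48/6 = 8; σ²_A = ((12−4)/6)² = 1.778
te_B = (10 + 4·12 + 20)/6 = 78/6 = 13; σ²_B = ((20−10)/6)² = 2.778
te_C = (1 + 4·3 + 11)/6 = 24/6 = 4; σ²_C = ((11−1)/6)² = 2.778
te_D = (12 + 4·13 + 14)/6 = 78/6 = 13; σ²_D = ((14−12)/6)² = 0.111
te_E = (1 + 4·4 + 19)/6 = 36/6 = 6; σ²_E = ((19−1)/6)² = 9.000
te_F = (3 + 4·5 + 7)/6 = 30/6 = 5; σ²_F = ((7−3)/6)² = 0.444
te_G = (10 + 4·11 + 12)/6 = 66/6 = 11; σ²_G = ((12−10)/6)² = 0.111

Forward pass:
ES_A = 0; EF_A = 8
ES_B = 0; EF_B = 13
ES_C = 13; EF_C = 13+4 = 17
ES_D = 13; EF_D = 13+13 = 26
ES_E = 13; EF_E = 13+6 = 19
ES_F = max(EF_C=17, EF_D=26) = 26; EF_F = 26+5 = 31
ES_G = max(EF_A=8, EF_E=19, EF_F=31) = 31; EF_G = 31+11 = 42
Expected project duration μ = 42 days. Critical path: B → D → F → G.

Variance along critical path = 2.778 + 0.111 + 0.444 + 0.111 = 3.444; σ = 1.856 days.
D = μ + z·σ = 42 + 1.282·1.856 = 44.4 days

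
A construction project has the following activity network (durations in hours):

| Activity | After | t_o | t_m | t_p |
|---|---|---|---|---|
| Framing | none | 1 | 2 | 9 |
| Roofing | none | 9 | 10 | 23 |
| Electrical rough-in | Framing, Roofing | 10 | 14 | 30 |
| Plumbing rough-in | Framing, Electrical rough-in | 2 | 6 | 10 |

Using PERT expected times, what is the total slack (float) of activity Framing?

te_Framing = (1 + 4·2 + 9)/6 = 18/6 = 3
te_Roofing = (9 + 4·10 + 23)/6 = 72/6 = 12
te_Electrical rough-in = (10 + 4·14 + 30)/6 = 96/6 = 16
te_Plumbing rough-in = (2 + 4·6 + 10)/6 = 36/6 = 6

Forward pass:
ES_Framing = 0; EF_Framing = 3
ES_Roofing = 0; EF_Roofing = 12
ES_Electrical rough-in = max(EF_Framing=3, EF_Roofing=12) = 12; EF_Electrical rough-in = 12+16 = 28
ES_Plumbing rough-in = max(EF_Framing=3, EF_Electrical rough-in=28) = 28; EF_Plumbing rough-in = 28+6 = 34
Expected project duration μ = 34 hours. Critical path: Roofing → Electrical rough-in → Plumbing rough-in.

Backward pass:
LF_Plumbing rough-in = 34; LS_Plumbing rough-in = 34−6 = 28
LF_Electrical rough-in = LS_Plumbing rough-in = 28; LS_Electrical rough-in = 28−16 = 12
LF_Roofing = LS_Electrical rough-in = 12; LS_Roofing = 12−12 = 0
LF_Framing = min(LS_Electrical rough-in=12, LS_Plumbing rough-in=28) = 12; LS_Framing = 12−3 = 9
Slack_Framing = LS_Framing − ES_Framing = 9 − 0 = 9

9 hours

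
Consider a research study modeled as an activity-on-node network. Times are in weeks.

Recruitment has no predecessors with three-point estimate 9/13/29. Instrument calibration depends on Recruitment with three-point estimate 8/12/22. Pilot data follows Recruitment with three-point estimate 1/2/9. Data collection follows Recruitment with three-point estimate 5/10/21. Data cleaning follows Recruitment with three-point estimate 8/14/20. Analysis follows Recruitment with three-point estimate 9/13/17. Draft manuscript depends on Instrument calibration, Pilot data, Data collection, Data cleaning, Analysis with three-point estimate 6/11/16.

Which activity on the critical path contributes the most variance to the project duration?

Recruitment

te_Recruitment = (9 + 4·13 + 29)/6 = 90/6 = 15; σ²_Recruitment = ((29−9)/6)² = 11.111
te_Instrument calibration = (8 + 4·12 + 22)/6 = 78/6 = 13; σ²_Instrument calibration = ((22−8)/6)² = 5.444
te_Pilot data = (1 + 4·2 + 9)/6 = 18/6 = 3; σ²_Pilot data = ((9−1)/6)² = 1.778
te_Data collection = (5 + 4·10 + 21)/6 = 66/6 = 11; σ²_Data collection = ((21−5)/6)² = 7.111
te_Data cleaning = (8 + 4·14 + 20)/6 = 84/6 = 14; σ²_Data cleaning = ((20−8)/6)² = 4.000
te_Analysis = (9 + 4·13 + 17)/6 = 78/6 = 13; σ²_Analysis = ((17−9)/6)² = 1.778
te_Draft manuscript = (6 + 4·11 + 16)/6 = 66/6 = 11; σ²_Draft manuscript = ((16−6)/6)² = 2.778

Forward pass:
ES_Recruitment = 0; EF_Recruitment = 15
ES_Instrument calibration = 15; EF_Instrument calibration = 15+13 = 28
ES_Pilot data = 15; EF_Pilot data = 15+3 = 18
ES_Data collection = 15; EF_Data collection = 15+11 = 26
ES_Data cleaning = 15; EF_Data cleaning = 15+14 = 29
ES_Analysis = 15; EF_Analysis = 15+13 = 28
ES_Draft manuscript = max(EF_Instrument calibration=28, EF_Pilot data=18, EF_Data collection=26, EF_Data cleaning=29, EF_Analysis=28) = 29; EF_Draft manuscript = 29+11 = 40
Expected project duration μ = 40 weeks. Critical path: Recruitment → Data cleaning → Draft manuscript.

Variances on critical path: σ²_Recruitment=11.111, σ²_Data cleaning=4.000, σ²_Draft manuscript=2.778.
Largest is σ²_Recruitment = 11.111.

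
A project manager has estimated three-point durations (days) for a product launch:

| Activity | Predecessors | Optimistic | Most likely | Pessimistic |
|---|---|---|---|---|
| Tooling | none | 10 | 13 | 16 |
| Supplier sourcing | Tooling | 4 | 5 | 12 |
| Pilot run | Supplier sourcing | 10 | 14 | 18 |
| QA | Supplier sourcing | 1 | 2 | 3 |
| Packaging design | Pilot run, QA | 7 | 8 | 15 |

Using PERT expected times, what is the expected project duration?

42 days

te_Tooling = (10 + 4·13 + 16)/6 = 78/6 = 13
te_Supplier sourcing = (4 + 4·5 + 12)/6 = 36/6 = 6
te_Pilot run = (10 + 4·14 + 18)/6 = 84/6 = 14
te_QA = (1 + 4·2 + 3)/6 = 12/6 = 2
te_Packaging design = (7 + 4·8 + 15)/6 = 54/6 = 9

Forward pass:
ES_Tooling = 0; EF_Tooling = 13
ES_Supplier sourcing = 13; EF_Supplier sourcing = 13+6 = 19
ES_Pilot run = 19; EF_Pilot run = 19+14 = 33
ES_QA = 19; EF_QA = 19+2 = 21
ES_Packaging design = max(EF_Pilot run=33, EF_QA=21) = 33; EF_Packaging design = 33+9 = 42
Expected project duration μ = 42 days. Critical path: Tooling → Supplier sourcing → Pilot run → Packaging design.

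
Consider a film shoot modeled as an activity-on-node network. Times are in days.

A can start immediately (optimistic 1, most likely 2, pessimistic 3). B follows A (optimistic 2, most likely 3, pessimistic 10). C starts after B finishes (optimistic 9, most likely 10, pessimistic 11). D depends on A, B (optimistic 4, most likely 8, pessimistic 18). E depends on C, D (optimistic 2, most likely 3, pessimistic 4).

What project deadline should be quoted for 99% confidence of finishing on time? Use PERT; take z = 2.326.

te_A = (1 + 4·2 + 3)/6 = 12/6 = 2; σ²_A = ((3−1)/6)² = 0.111
te_B = (2 + 4·3 + 10)/6 = 24/6 = 4; σ²_B = ((10−2)/6)² = 1.778
te_C = (9 + 4·10 + 11)/6 = 60/6 = 10; σ²_C = ((11−9)/6)² = 0.111
te_D = (4 + 4·8 + 18)/6 = 54/6 = 9; σ²_D = ((18−4)/6)² = 5.444
te_E = (2 + 4·3 + 4)/6 = 18/6 = 3; σ²_E = ((4−2)/6)² = 0.111

Forward pass:
ES_A = 0; EF_A = 2
ES_B = 2; EF_B = 2+4 = 6
ES_C = 6; EF_C = 6+10 = 16
ES_D = max(EF_A=2, EF_B=6) = 6; EF_D = 6+9 = 15
ES_E = max(EF_C=16, EF_D=15) = 16; EF_E = 16+3 = 19
Expected project duration μ = 19 days. Critical path: A → B → C → E.

Variance along critical path = 0.111 + 1.778 + 0.111 + 0.111 = 2.111; σ = 1.453 days.
D = μ + z·σ = 19 + 2.326·1.453 = 22.4 days

22.4 days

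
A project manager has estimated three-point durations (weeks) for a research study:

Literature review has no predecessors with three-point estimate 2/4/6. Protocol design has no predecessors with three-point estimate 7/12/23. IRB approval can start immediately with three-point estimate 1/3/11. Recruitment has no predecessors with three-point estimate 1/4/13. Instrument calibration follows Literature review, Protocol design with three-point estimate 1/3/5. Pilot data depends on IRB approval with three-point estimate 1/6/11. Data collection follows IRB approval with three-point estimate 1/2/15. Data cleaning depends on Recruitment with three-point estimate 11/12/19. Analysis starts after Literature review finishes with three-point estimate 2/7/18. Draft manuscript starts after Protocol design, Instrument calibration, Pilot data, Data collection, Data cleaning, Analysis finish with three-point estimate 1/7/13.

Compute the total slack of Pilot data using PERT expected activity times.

8 weeks

te_Literature review = (2 + 4·4 + 6)/6 = 24/6 = 4
te_Protocol design = (7 + 4·12 + 23)/6 = 78/6 = 13
te_IRB approval = (1 + 4·3 + 11)/6 = 24/6 = 4
te_Recruitment = (1 + 4·4 + 13)/6 = 30/6 = 5
te_Instrument calibration = (1 + 4·3 + 5)/6 = 18/6 = 3
te_Pilot data = (1 + 4·6 + 11)/6 = 36/6 = 6
te_Data collection = (1 + 4·2 + 15)/6 = 24/6 = 4
te_Data cleaning = (11 + 4·12 + 19)/6 = 78/6 = 13
te_Analysis = (2 + 4·7 + 18)/6 = 48/6 = 8
te_Draft manuscript = (1 + 4·7 + 13)/6 = 42/6 = 7

Forward pass:
ES_Literature review = 0; EF_Literature review = 4
ES_Protocol design = 0; EF_Protocol design = 13
ES_IRB approval = 0; EF_IRB approval = 4
ES_Recruitment = 0; EF_Recruitment = 5
ES_Instrument calibration = max(EF_Literature review=4, EF_Protocol design=13) = 13; EF_Instrument calibration = 13+3 = 16
ES_Pilot data = 4; EF_Pilot data = 4+6 = 10
ES_Data collection = 4; EF_Data collection = 4+4 = 8
ES_Data cleaning = 5; EF_Data cleaning = 5+13 = 18
ES_Analysis = 4; EF_Analysis = 4+8 = 12
ES_Draft manuscript = max(EF_Protocol design=13, EF_Instrument calibration=16, EF_Pilot data=10, EF_Data collection=8, EF_Data cleaning=18, EF_Analysis=12) = 18; EF_Draft manuscript = 18+7 = 25
Expected project duration μ = 25 weeks. Critical path: Recruitment → Data cleaning → Draft manuscript.

Backward pass:
LF_Draft manuscript = 25; LS_Draft manuscript = 25−7 = 18
LF_Analysis = LS_Draft manuscript = 18; LS_Analysis = 18−8 = 10
LF_Data cleaning = LS_Draft manuscript = 18; LS_Data cleaning = 18−13 = 5
LF_Data collection = LS_Draft manuscript = 18; LS_Data collection = 18−4 = 14
LF_Pilot data = LS_Draft manuscript = 18; LS_Pilot data = 18−6 = 12
LF_Instrument calibration = LS_Draft manuscript = 18; LS_Instrument calibration = 18−3 = 15
LF_Recruitment = LS_Data cleaning = 5; LS_Recruitment = 5−5 = 0
LF_IRB approval = min(LS_Pilot data=12, LS_Data collection=14) = 12; LS_IRB approval = 12−4 = 8
LF_Protocol design = min(LS_Instrument calibration=15, LS_Draft manuscript=18) = 15; LS_Protocol design = 15−13 = 2
LF_Literature review = min(LS_Instrument calibration=15, LS_Analysis=10) = 10; LS_Literature review = 10−4 = 6
Slack_Pilot data = LS_Pilot data − ES_Pilot data = 12 − 4 = 8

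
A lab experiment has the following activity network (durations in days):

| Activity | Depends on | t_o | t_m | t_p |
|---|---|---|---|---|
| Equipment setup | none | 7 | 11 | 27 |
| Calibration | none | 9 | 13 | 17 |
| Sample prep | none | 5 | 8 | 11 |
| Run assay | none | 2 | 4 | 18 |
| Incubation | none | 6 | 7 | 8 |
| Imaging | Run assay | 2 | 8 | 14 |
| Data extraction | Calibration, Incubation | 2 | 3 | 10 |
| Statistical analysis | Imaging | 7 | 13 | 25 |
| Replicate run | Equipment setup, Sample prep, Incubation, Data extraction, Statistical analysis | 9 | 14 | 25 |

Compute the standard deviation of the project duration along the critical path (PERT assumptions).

5.22 days

te_Equipment setup = (7 + 4·11 + 27)/6 = 78/6 = 13; σ²_Equipment setup = ((27−7)/6)² = 11.111
te_Calibration = (9 + 4·13 + 17)/6 = 78/6 = 13; σ²_Calibration = ((17−9)/6)² = 1.778
te_Sample prep = (5 + 4·8 + 11)/6 = 48/6 = 8; σ²_Sample prep = ((11−5)/6)² = 1.000
te_Run assay = (2 + 4·4 + 18)/6 = 36/6 = 6; σ²_Run assay = ((18−2)/6)² = 7.111
te_Incubation = (6 + 4·7 + 8)/6 = 42/6 = 7; σ²_Incubation = ((8−6)/6)² = 0.111
te_Imaging = (2 + 4·8 + 14)/6 = 48/6 = 8; σ²_Imaging = ((14−2)/6)² = 4.000
te_Data extraction = (2 + 4·3 + 10)/6 = 24/6 = 4; σ²_Data extraction = ((10−2)/6)² = 1.778
te_Statistical analysis = (7 + 4·13 + 25)/6 = 84/6 = 14; σ²_Statistical analysis = ((25−7)/6)² = 9.000
te_Replicate run = (9 + 4·14 + 25)/6 = 90/6 = 15; σ²_Replicate run = ((25−9)/6)² = 7.111

Forward pass:
ES_Equipment setup = 0; EF_Equipment setup = 13
ES_Calibration = 0; EF_Calibration = 13
ES_Sample prep = 0; EF_Sample prep = 8
ES_Run assay = 0; EF_Run assay = 6
ES_Incubation = 0; EF_Incubation = 7
ES_Imaging = 6; EF_Imaging = 6+8 = 14
ES_Data extraction = max(EF_Calibration=13, EF_Incubation=7) = 13; EF_Data extraction = 13+4 = 17
ES_Statistical analysis = 14; EF_Statistical analysis = 14+14 = 28
ES_Replicate run = max(EF_Equipment setup=13, EF_Sample prep=8, EF_Incubation=7, EF_Data extraction=17, EF_Statistical analysis=28) = 28; EF_Replicate run = 28+15 = 43
Expected project duration μ = 43 days. Critical path: Run assay → Imaging → Statistical analysis → Replicate run.

Variance along critical path = 7.111 + 4.000 + 9.000 + 7.111 = 27.222
σ = √27.222 = 5.217 days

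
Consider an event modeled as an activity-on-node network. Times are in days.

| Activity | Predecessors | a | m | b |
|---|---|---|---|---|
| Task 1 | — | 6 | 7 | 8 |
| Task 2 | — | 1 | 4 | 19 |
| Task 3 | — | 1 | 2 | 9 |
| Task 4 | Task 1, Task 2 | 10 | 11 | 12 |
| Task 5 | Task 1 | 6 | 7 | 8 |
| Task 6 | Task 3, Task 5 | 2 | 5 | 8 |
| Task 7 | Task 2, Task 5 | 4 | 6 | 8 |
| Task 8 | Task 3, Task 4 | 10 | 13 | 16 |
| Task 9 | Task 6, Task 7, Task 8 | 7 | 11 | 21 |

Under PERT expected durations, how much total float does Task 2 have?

1 days

te_Task 1 = (6 + 4·7 + 8)/6 = 42/6 = 7
te_Task 2 = (1 + 4·4 + 19)/6 = 36/6 = 6
te_Task 3 = (1 + 4·2 + 9)/6 = 18/6 = 3
te_Task 4 = (10 + 4·11 + 12)/6 = 66/6 = 11
te_Task 5 = (6 + 4·7 + 8)/6 = 42/6 = 7
te_Task 6 = (2 + 4·5 + 8)/6 = 30/6 = 5
te_Task 7 = (4 + 4·6 + 8)/6 = 36/6 = 6
te_Task 8 = (10 + 4·13 + 16)/6 = 78/6 = 13
te_Task 9 = (7 + 4·11 + 21)/6 = 72/6 = 12

Forward pass:
ES_Task 1 = 0; EF_Task 1 = 7
ES_Task 2 = 0; EF_Task 2 = 6
ES_Task 3 = 0; EF_Task 3 = 3
ES_Task 4 = max(EF_Task 1=7, EF_Task 2=6) = 7; EF_Task 4 = 7+11 = 18
ES_Task 5 = 7; EF_Task 5 = 7+7 = 14
ES_Task 6 = max(EF_Task 3=3, EF_Task 5=14) = 14; EF_Task 6 = 14+5 = 19
ES_Task 7 = max(EF_Task 2=6, EF_Task 5=14) = 14; EF_Task 7 = 14+6 = 20
ES_Task 8 = max(EF_Task 3=3, EF_Task 4=18) = 18; EF_Task 8 = 18+13 = 31
ES_Task 9 = max(EF_Task 6=19, EF_Task 7=20, EF_Task 8=31) = 31; EF_Task 9 = 31+12 = 43
Expected project duration μ = 43 days. Critical path: Task 1 → Task 4 → Task 8 → Task 9.

Backward pass:
LF_Task 9 = 43; LS_Task 9 = 43−12 = 31
LF_Task 8 = LS_Task 9 = 31; LS_Task 8 = 31−13 = 18
LF_Task 7 = LS_Task 9 = 31; LS_Task 7 = 31−6 = 25
LF_Task 6 = LS_Task 9 = 31; LS_Task 6 = 31−5 = 26
LF_Task 5 = min(LS_Task 6=26, LS_Task 7=25) = 25; LS_Task 5 = 25−7 = 18
LF_Task 4 = LS_Task 8 = 18; LS_Task 4 = 18−11 = 7
LF_Task 3 = min(LS_Task 6=26, LS_Task 8=18) = 18; LS_Task 3 = 18−3 = 15
LF_Task 2 = min(LS_Task 4=7, LS_Task 7=25) = 7; LS_Task 2 = 7−6 = 1
LF_Task 1 = min(LS_Task 4=7, LS_Task 5=18) = 7; LS_Task 1 = 7−7 = 0
Slack_Task 2 = LS_Task 2 − ES_Task 2 = 1 − 0 = 1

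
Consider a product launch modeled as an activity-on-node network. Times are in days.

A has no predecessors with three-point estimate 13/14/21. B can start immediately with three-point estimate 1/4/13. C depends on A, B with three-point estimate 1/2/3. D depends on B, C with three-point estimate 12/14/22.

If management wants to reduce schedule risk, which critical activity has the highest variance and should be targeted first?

D

te_A = (13 + 4·14 + 21)/6 = 90/6 = 15; σ²_A = ((21−13)/6)² = 1.778
te_B = (1 + 4·4 + 13)/6 = 30/6 = 5; σ²_B = ((13−1)/6)² = 4.000
te_C = (1 + 4·2 + 3)/6 = 12/6 = 2; σ²_C = ((3−1)/6)² = 0.111
te_D = (12 + 4·14 + 22)/6 = 90/6 = 15; σ²_D = ((22−12)/6)² = 2.778

Forward pass:
ES_A = 0; EF_A = 15
ES_B = 0; EF_B = 5
ES_C = max(EF_A=15, EF_B=5) = 15; EF_C = 15+2 = 17
ES_D = max(EF_B=5, EF_C=17) = 17; EF_D = 17+15 = 32
Expected project duration μ = 32 days. Critical path: A → C → D.

Variances on critical path: σ²_A=1.778, σ²_C=0.111, σ²_D=2.778.
Largest is σ²_D = 2.778.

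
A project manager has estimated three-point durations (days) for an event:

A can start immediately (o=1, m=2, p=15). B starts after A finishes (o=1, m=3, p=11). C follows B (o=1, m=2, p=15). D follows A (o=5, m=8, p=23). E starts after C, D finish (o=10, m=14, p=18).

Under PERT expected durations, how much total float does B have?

te_A = (1 + 4·2 + 15)/6 = 24/6 = 4
te_B = (1 + 4·3 + 11)/6 = 24/6 = 4
te_C = (1 + 4·2 + 15)/6 = 24/6 = 4
te_D = (5 + 4·8 + 23)/6 = 60/6 = 10
te_E = (10 + 4·14 + 18)/6 = 84/6 = 14

Forward pass:
ES_A = 0; EF_A = 4
ES_B = 4; EF_B = 4+4 = 8
ES_C = 8; EF_C = 8+4 = 12
ES_D = 4; EF_D = 4+10 = 14
ES_E = max(EF_C=12, EF_D=14) = 14; EF_E = 14+14 = 28
Expected project duration μ = 28 days. Critical path: A → D → E.

Backward pass:
LF_E = 28; LS_E = 28−14 = 14
LF_D = LS_E = 14; LS_D = 14−10 = 4
LF_C = LS_E = 14; LS_C = 14−4 = 10
LF_B = LS_C = 10; LS_B = 10−4 = 6
LF_A = min(LS_B=6, LS_D=4) = 4; LS_A = 4−4 = 0
Slack_B = LS_B − ES_B = 6 − 4 = 2

2 days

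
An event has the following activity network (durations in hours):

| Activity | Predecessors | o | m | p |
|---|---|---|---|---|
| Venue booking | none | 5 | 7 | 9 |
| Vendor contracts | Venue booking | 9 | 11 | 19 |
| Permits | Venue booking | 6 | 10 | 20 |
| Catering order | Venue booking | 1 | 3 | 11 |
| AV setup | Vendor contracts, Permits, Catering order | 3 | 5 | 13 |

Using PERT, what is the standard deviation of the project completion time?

te_Venue booking = (5 + 4·7 + 9)/6 = 42/6 = 7; σ²_Venue booking = ((9−5)/6)² = 0.444
te_Vendor contracts = (9 + 4·11 + 19)/6 = 72/6 = 12; σ²_Vendor contracts = ((19−9)/6)² = 2.778
te_Permits = (6 + 4·10 + 20)/6 = 66/6 = 11; σ²_Permits = ((20−6)/6)² = 5.444
te_Catering order = (1 + 4·3 + 11)/6 = 24/6 = 4; σ²_Catering order = ((11−1)/6)² = 2.778
te_AV setup = (3 + 4·5 + 13)/6 = 36/6 = 6; σ²_AV setup = ((13−3)/6)² = 2.778

Forward pass:
ES_Venue booking = 0; EF_Venue booking = 7
ES_Vendor contracts = 7; EF_Vendor contracts = 7+12 = 19
ES_Permits = 7; EF_Permits = 7+11 = 18
ES_Catering order = 7; EF_Catering order = 7+4 = 11
ES_AV setup = max(EF_Vendor contracts=19, EF_Permits=18, EF_Catering order=11) = 19; EF_AV setup = 19+6 = 25
Expected project duration μ = 25 hours. Critical path: Venue booking → Vendor contracts → AV setup.

Variance along critical path = 0.444 + 2.778 + 2.778 = 6.000
σ = √6.000 = 2.449 hours

2.45 hours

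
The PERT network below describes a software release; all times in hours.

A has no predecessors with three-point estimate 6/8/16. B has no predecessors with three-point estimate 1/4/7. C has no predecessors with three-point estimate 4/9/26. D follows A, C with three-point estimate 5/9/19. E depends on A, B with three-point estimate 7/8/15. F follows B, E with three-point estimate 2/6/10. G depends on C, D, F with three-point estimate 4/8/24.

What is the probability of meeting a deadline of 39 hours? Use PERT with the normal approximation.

te_A = (6 + 4·8 + 16)/6 = 54/6 = 9; σ²_A = ((16−6)/6)² = 2.778
te_B = (1 + 4·4 + 7)/6 = 24/6 = 4; σ²_B = ((7−1)/6)² = 1.000
te_C = (4 + 4·9 + 26)/6 = 66/6 = 11; σ²_C = ((26−4)/6)² = 13.444
te_D = (5 + 4·9 + 19)/6 = 60/6 = 10; σ²_D = ((19−5)/6)² = 5.444
te_E = (7 + 4·8 + 15)/6 = 54/6 = 9; σ²_E = ((15−7)/6)² = 1.778
te_F = (2 + 4·6 + 10)/6 = 36/6 = 6; σ²_F = ((10−2)/6)² = 1.778
te_G = (4 + 4·8 + 24)/6 = 60/6 = 10; σ²_G = ((24−4)/6)² = 11.111

Forward pass:
ES_A = 0; EF_A = 9
ES_B = 0; EF_B = 4
ES_C = 0; EF_C = 11
ES_D = max(EF_A=9, EF_C=11) = 11; EF_D = 11+10 = 21
ES_E = max(EF_A=9, EF_B=4) = 9; EF_E = 9+9 = 18
ES_F = max(EF_B=4, EF_E=18) = 18; EF_F = 18+6 = 24
ES_G = max(EF_C=11, EF_D=21, EF_F=24) = 24; EF_G = 24+10 = 34
Expected project duration μ = 34 hours. Critical path: A → E → F → G.

Variance along critical path = 2.778 + 1.778 + 1.778 + 11.111 = 17.444; σ = √17.444 = 4.177 hours.
Z = (39 − 34) / 4.177 = 1.197
P(T ≤ 39) = Φ(1.197) ≈ 0.884

0.884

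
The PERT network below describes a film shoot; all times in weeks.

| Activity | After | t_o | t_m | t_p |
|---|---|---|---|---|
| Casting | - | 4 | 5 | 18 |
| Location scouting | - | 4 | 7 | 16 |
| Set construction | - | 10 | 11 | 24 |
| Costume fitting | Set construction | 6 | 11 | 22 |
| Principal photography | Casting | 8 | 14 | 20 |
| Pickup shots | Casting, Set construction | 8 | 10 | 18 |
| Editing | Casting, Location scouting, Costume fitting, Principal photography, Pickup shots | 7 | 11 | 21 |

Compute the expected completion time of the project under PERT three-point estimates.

te_Casting = (4 + 4·5 + 18)/6 = 42/6 = 7
te_Location scouting = (4 + 4·7 + 16)/6 = 48/6 = 8
te_Set construction = (10 + 4·11 + 24)/6 = 78/6 = 13
te_Costume fitting = (6 + 4·11 + 22)/6 = 72/6 = 12
te_Principal photography = (8 + 4·14 + 20)/6 = 84/6 = 14
te_Pickup shots = (8 + 4·10 + 18)/6 = 66/6 = 11
te_Editing = (7 + 4·11 + 21)/6 = 72/6 = 12

Forward pass:
ES_Casting = 0; EF_Casting = 7
ES_Location scouting = 0; EF_Location scouting = 8
ES_Set construction = 0; EF_Set construction = 13
ES_Costume fitting = 13; EF_Costume fitting = 13+12 = 25
ES_Principal photography = 7; EF_Principal photography = 7+14 = 21
ES_Pickup shots = max(EF_Casting=7, EF_Set construction=13) = 13; EF_Pickup shots = 13+11 = 24
ES_Editing = max(EF_Casting=7, EF_Location scouting=8, EF_Costume fitting=25, EF_Principal photography=21, EF_Pickup shots=24) = 25; EF_Editing = 25+12 = 37
Expected project duration μ = 37 weeks. Critical path: Set construction → Costume fitting → Editing.

37 weeks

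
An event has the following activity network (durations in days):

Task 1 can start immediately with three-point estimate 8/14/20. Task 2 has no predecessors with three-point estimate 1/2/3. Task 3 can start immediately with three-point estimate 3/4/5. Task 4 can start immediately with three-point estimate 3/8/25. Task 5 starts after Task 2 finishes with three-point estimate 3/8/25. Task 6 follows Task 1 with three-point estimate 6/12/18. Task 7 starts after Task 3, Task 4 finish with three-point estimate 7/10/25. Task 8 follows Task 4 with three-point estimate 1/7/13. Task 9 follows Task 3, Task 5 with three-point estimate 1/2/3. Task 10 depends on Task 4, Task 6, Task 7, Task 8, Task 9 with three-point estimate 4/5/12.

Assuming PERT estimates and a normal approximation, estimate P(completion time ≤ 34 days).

te_Task 1 = (8 + 4·14 + 20)/6 = 84/6 = 14; σ²_Task 1 = ((20−8)/6)² = 4.000
te_Task 2 = (1 + 4·2 + 3)/6 = 12/6 = 2; σ²_Task 2 = ((3−1)/6)² = 0.111
te_Task 3 = (3 + 4·4 + 5)/6 = 24/6 = 4; σ²_Task 3 = ((5−3)/6)² = 0.111
te_Task 4 = (3 + 4·8 + 25)/6 = 60/6 = 10; σ²_Task 4 = ((25−3)/6)² = 13.444
te_Task 5 = (3 + 4·8 + 25)/6 = 60/6 = 10; σ²_Task 5 = ((25−3)/6)² = 13.444
te_Task 6 = (6 + 4·12 + 18)/6 = 72/6 = 12; σ²_Task 6 = ((18−6)/6)² = 4.000
te_Task 7 = (7 + 4·10 + 25)/6 = 72/6 = 12; σ²_Task 7 = ((25−7)/6)² = 9.000
te_Task 8 = (1 + 4·7 + 13)/6 = 42/6 = 7; σ²_Task 8 = ((13−1)/6)² = 4.000
te_Task 9 = (1 + 4·2 + 3)/6 = 12/6 = 2; σ²_Task 9 = ((3−1)/6)² = 0.111
te_Task 10 = (4 + 4·5 + 12)/6 = 36/6 = 6; σ²_Task 10 = ((12−4)/6)² = 1.778

Forward pass:
ES_Task 1 = 0; EF_Task 1 = 14
ES_Task 2 = 0; EF_Task 2 = 2
ES_Task 3 = 0; EF_Task 3 = 4
ES_Task 4 = 0; EF_Task 4 = 10
ES_Task 5 = 2; EF_Task 5 = 2+10 = 12
ES_Task 6 = 14; EF_Task 6 = 14+12 = 26
ES_Task 7 = max(EF_Task 3=4, EF_Task 4=10) = 10; EF_Task 7 = 10+12 = 22
ES_Task 8 = 10; EF_Task 8 = 10+7 = 17
ES_Task 9 = max(EF_Task 3=4, EF_Task 5=12) = 12; EF_Task 9 = 12+2 = 14
ES_Task 10 = max(EF_Task 4=10, EF_Task 6=26, EF_Task 7=22, EF_Task 8=17, EF_Task 9=14) = 26; EF_Task 10 = 26+6 = 32
Expected project duration μ = 32 days. Critical path: Task 1 → Task 6 → Task 10.

Variance along critical path = 4.000 + 4.000 + 1.778 = 9.778; σ = √9.778 = 3.127 days.
Z = (34 − 32) / 3.127 = 0.640
P(T ≤ 34) = Φ(0.640) ≈ 0.739

0.739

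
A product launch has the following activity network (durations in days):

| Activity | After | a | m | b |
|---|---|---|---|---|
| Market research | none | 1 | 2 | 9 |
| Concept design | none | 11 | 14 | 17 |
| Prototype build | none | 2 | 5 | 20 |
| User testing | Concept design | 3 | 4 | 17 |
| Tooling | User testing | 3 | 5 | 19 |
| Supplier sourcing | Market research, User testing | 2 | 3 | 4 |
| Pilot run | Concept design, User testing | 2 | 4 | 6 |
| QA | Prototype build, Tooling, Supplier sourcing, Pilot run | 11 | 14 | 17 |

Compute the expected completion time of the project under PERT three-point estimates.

41 days

te_Market research = (1 + 4·2 + 9)/6 = 18/6 = 3
te_Concept design = (11 + 4·14 + 17)/6 = 84/6 = 14
te_Prototype build = (2 + 4·5 + 20)/6 = 42/6 = 7
te_User testing = (3 + 4·4 + 17)/6 = 36/6 = 6
te_Tooling = (3 + 4·5 + 19)/6 = 42/6 = 7
te_Supplier sourcing = (2 + 4·3 + 4)/6 = 18/6 = 3
te_Pilot run = (2 + 4·4 + 6)/6 = 24/6 = 4
te_QA = (11 + 4·14 + 17)/6 = 84/6 = 14

Forward pass:
ES_Market research = 0; EF_Market research = 3
ES_Concept design = 0; EF_Concept design = 14
ES_Prototype build = 0; EF_Prototype build = 7
ES_User testing = 14; EF_User testing = 14+6 = 20
ES_Tooling = 20; EF_Tooling = 20+7 = 27
ES_Supplier sourcing = max(EF_Market research=3, EF_User testing=20) = 20; EF_Supplier sourcing = 20+3 = 23
ES_Pilot run = max(EF_Concept design=14, EF_User testing=20) = 20; EF_Pilot run = 20+4 = 24
ES_QA = max(EF_Prototype build=7, EF_Tooling=27, EF_Supplier sourcing=23, EF_Pilot run=24) = 27; EF_QA = 27+14 = 41
Expected project duration μ = 41 days. Critical path: Concept design → User testing → Tooling → QA.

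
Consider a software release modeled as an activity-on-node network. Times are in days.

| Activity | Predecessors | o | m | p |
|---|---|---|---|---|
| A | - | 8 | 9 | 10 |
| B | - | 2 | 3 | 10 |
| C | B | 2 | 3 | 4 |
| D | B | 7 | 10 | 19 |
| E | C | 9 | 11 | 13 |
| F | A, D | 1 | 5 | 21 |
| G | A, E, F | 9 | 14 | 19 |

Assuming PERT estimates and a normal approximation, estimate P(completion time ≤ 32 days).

te_A = (8 + 4·9 + 10)/6 = 54/6 = 9; σ²_A = ((10−8)/6)² = 0.111
te_B = (2 + 4·3 + 10)/6 = 24/6 = 4; σ²_B = ((10−2)/6)² = 1.778
te_C = (2 + 4·3 + 4)/6 = 18/6 = 3; σ²_C = ((4−2)/6)² = 0.111
te_D = (7 + 4·10 + 19)/6 = 66/6 = 11; σ²_D = ((19−7)/6)² = 4.000
te_E = (9 + 4·11 + 13)/6 = 66/6 = 11; σ²_E = ((13−9)/6)² = 0.444
te_F = (1 + 4·5 + 21)/6 = 42/6 = 7; σ²_F = ((21−1)/6)² = 11.111
te_G = (9 + 4·14 + 19)/6 = 84/6 = 14; σ²_G = ((19−9)/6)² = 2.778

Forward pass:
ES_A = 0; EF_A = 9
ES_B = 0; EF_B = 4
ES_C = 4; EF_C = 4+3 = 7
ES_D = 4; EF_D = 4+11 = 15
ES_E = 7; EF_E = 7+11 = 18
ES_F = max(EF_A=9, EF_D=15) = 15; EF_F = 15+7 = 22
ES_G = max(EF_A=9, EF_E=18, EF_F=22) = 22; EF_G = 22+14 = 36
Expected project duration μ = 36 days. Critical path: B → D → F → G.

Variance along critical path = 1.778 + 4.000 + 11.111 + 2.778 = 19.667; σ = √19.667 = 4.435 days.
Z = (32 − 36) / 4.435 = -0.902
P(T ≤ 32) = Φ(-0.902) ≈ 0.184

0.184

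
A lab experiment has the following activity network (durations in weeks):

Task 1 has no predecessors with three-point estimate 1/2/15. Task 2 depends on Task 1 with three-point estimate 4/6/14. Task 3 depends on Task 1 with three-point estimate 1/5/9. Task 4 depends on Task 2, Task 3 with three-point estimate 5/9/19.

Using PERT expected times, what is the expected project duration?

te_Task 1 = (1 + 4·2 + 15)/6 = 24/6 = 4
te_Task 2 = (4 + 4·6 + 14)/6 = 42/6 = 7
te_Task 3 = (1 + 4·5 + 9)/6 = 30/6 = 5
te_Task 4 = (5 + 4·9 + 19)/6 = 60/6 = 10

Forward pass:
ES_Task 1 = 0; EF_Task 1 = 4
ES_Task 2 = 4; EF_Task 2 = 4+7 = 11
ES_Task 3 = 4; EF_Task 3 = 4+5 = 9
ES_Task 4 = max(EF_Task 2=11, EF_Task 3=9) = 11; EF_Task 4 = 11+10 = 21
Expected project duration μ = 21 weeks. Critical path: Task 1 → Task 2 → Task 4.

21 weeks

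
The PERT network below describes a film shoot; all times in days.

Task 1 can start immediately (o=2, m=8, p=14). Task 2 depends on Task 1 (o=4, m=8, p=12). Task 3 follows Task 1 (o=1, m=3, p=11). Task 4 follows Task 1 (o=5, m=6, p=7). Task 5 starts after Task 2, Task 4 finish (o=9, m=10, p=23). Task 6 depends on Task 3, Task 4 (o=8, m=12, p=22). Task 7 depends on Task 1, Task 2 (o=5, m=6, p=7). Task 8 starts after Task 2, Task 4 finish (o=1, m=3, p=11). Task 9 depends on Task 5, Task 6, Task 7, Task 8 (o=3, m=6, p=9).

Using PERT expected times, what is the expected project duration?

te_Task 1 = (2 + 4·8 + 14)/6 = 48/6 = 8
te_Task 2 = (4 + 4·8 + 12)/6 = 48/6 = 8
te_Task 3 = (1 + 4·3 + 11)/6 = 24/6 = 4
te_Task 4 = (5 + 4·6 + 7)/6 = 36/6 = 6
te_Task 5 = (9 + 4·10 + 23)/6 = 72/6 = 12
te_Task 6 = (8 + 4·12 + 22)/6 = 78/6 = 13
te_Task 7 = (5 + 4·6 + 7)/6 = 36/6 = 6
te_Task 8 = (1 + 4·3 + 11)/6 = 24/6 = 4
te_Task 9 = (3 + 4·6 + 9)/6 = 36/6 = 6

Forward pass:
ES_Task 1 = 0; EF_Task 1 = 8
ES_Task 2 = 8; EF_Task 2 = 8+8 = 16
ES_Task 3 = 8; EF_Task 3 = 8+4 = 12
ES_Task 4 = 8; EF_Task 4 = 8+6 = 14
ES_Task 5 = max(EF_Task 2=16, EF_Task 4=14) = 16; EF_Task 5 = 16+12 = 28
ES_Task 6 = max(EF_Task 3=12, EF_Task 4=14) = 14; EF_Task 6 = 14+13 = 27
ES_Task 7 = max(EF_Task 1=8, EF_Task 2=16) = 16; EF_Task 7 = 16+6 = 22
ES_Task 8 = max(EF_Task 2=16, EF_Task 4=14) = 16; EF_Task 8 = 16+4 = 20
ES_Task 9 = max(EF_Task 5=28, EF_Task 6=27, EF_Task 7=22, EF_Task 8=20) = 28; EF_Task 9 = 28+6 = 34
Expected project duration μ = 34 days. Critical path: Task 1 → Task 2 → Task 5 → Task 9.

34 days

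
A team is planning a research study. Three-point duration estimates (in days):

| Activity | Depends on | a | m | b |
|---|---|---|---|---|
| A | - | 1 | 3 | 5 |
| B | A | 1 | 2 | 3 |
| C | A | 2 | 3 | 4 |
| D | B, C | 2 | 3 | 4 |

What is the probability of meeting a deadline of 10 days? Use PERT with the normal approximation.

0.890

te_A = (1 + 4·3 + 5)/6 = 18/6 = 3; σ²_A = ((5−1)/6)² = 0.444
te_B = (1 + 4·2 + 3)/6 = 12/6 = 2; σ²_B = ((3−1)/6)² = 0.111
te_C = (2 + 4·3 + 4)/6 = 18/6 = 3; σ²_C = ((4−2)/6)² = 0.111
te_D = (2 + 4·3 + 4)/6 = 18/6 = 3; σ²_D = ((4−2)/6)² = 0.111

Forward pass:
ES_A = 0; EF_A = 3
ES_B = 3; EF_B = 3+2 = 5
ES_C = 3; EF_C = 3+3 = 6
ES_D = max(EF_B=5, EF_C=6) = 6; EF_D = 6+3 = 9
Expected project duration μ = 9 days. Critical path: A → C → D.

Variance along critical path = 0.444 + 0.111 + 0.111 = 0.667; σ = √0.667 = 0.816 days.
Z = (10 − 9) / 0.816 = 1.225
P(T ≤ 10) = Φ(1.225) ≈ 0.890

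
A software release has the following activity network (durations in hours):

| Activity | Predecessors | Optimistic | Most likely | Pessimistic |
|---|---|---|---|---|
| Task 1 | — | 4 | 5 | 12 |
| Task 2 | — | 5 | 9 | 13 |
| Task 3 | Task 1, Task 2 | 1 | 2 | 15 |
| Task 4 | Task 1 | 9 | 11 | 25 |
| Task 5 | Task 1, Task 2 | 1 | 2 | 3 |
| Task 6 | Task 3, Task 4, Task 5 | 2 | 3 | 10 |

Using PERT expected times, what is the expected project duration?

23 hours

te_Task 1 = (4 + 4·5 + 12)/6 = 36/6 = 6
te_Task 2 = (5 + 4·9 + 13)/6 = 54/6 = 9
te_Task 3 = (1 + 4·2 + 15)/6 = 24/6 = 4
te_Task 4 = (9 + 4·11 + 25)/6 = 78/6 = 13
te_Task 5 = (1 + 4·2 + 3)/6 = 12/6 = 2
te_Task 6 = (2 + 4·3 + 10)/6 = 24/6 = 4

Forward pass:
ES_Task 1 = 0; EF_Task 1 = 6
ES_Task 2 = 0; EF_Task 2 = 9
ES_Task 3 = max(EF_Task 1=6, EF_Task 2=9) = 9; EF_Task 3 = 9+4 = 13
ES_Task 4 = 6; EF_Task 4 = 6+13 = 19
ES_Task 5 = max(EF_Task 1=6, EF_Task 2=9) = 9; EF_Task 5 = 9+2 = 11
ES_Task 6 = max(EF_Task 3=13, EF_Task 4=19, EF_Task 5=11) = 19; EF_Task 6 = 19+4 = 23
Expected project duration μ = 23 hours. Critical path: Task 1 → Task 4 → Task 6.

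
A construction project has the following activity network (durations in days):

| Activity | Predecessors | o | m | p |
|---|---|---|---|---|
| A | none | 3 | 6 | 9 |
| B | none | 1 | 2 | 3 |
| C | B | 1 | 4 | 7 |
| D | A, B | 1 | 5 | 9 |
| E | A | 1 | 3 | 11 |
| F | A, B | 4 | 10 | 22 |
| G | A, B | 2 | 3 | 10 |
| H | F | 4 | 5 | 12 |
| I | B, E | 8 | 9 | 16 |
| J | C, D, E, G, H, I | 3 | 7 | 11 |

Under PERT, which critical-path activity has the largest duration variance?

te_A = (3 + 4·6 + 9)/6 = 36/6 = 6; σ²_A = ((9−3)/6)² = 1.000
te_B = (1 + 4·2 + 3)/6 = 12/6 = 2; σ²_B = ((3−1)/6)² = 0.111
te_C = (1 + 4·4 + 7)/6 = 24/6 = 4; σ²_C = ((7−1)/6)² = 1.000
te_D = (1 + 4·5 + 9)/6 = 30/6 = 5; σ²_D = ((9−1)/6)² = 1.778
te_E = (1 + 4·3 + 11)/6 = 24/6 = 4; σ²_E = ((11−1)/6)² = 2.778
te_F = (4 + 4·10 + 22)/6 = 66/6 = 11; σ²_F = ((22−4)/6)² = 9.000
te_G = (2 + 4·3 + 10)/6 = 24/6 = 4; σ²_G = ((10−2)/6)² = 1.778
te_H = (4 + 4·5 + 12)/6 = 36/6 = 6; σ²_H = ((12−4)/6)² = 1.778
te_I = (8 + 4·9 + 16)/6 = 60/6 = 10; σ²_I = ((16−8)/6)² = 1.778
te_J = (3 + 4·7 + 11)/6 = 42/6 = 7; σ²_J = ((11−3)/6)² = 1.778

Forward pass:
ES_A = 0; EF_A = 6
ES_B = 0; EF_B = 2
ES_C = 2; EF_C = 2+4 = 6
ES_D = max(EF_A=6, EF_B=2) = 6; EF_D = 6+5 = 11
ES_E = 6; EF_E = 6+4 = 10
ES_F = max(EF_A=6, EF_B=2) = 6; EF_F = 6+11 = 17
ES_G = max(EF_A=6, EF_B=2) = 6; EF_G = 6+4 = 10
ES_H = 17; EF_H = 17+6 = 23
ES_I = max(EF_B=2, EF_E=10) = 10; EF_I = 10+10 = 20
ES_J = max(EF_C=6, EF_D=11, EF_E=10, EF_G=10, EF_H=23, EF_I=20) = 23; EF_J = 23+7 = 30
Expected project duration μ = 30 days. Critical path: A → F → H → J.

Variances on critical path: σ²_A=1.000, σ²_F=9.000, σ²_H=1.778, σ²_J=1.778.
Largest is σ²_F = 9.000.

F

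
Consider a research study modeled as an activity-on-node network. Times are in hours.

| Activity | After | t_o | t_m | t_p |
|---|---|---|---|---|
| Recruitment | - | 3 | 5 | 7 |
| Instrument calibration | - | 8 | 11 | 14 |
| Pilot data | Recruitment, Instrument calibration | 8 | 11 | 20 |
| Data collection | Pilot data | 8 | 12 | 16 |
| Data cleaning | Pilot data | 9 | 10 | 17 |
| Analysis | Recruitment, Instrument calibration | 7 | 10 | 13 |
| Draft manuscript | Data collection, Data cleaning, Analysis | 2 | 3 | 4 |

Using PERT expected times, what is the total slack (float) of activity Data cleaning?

te_Recruitment = (3 + 4·5 + 7)/6 = 30/6 = 5
te_Instrument calibration = (8 + 4·11 + 14)/6 = 66/6 = 11
te_Pilot data = (8 + 4·11 + 20)/6 = 72/6 = 12
te_Data collection = (8 + 4·12 + 16)/6 = 72/6 = 12
te_Data cleaning = (9 + 4·10 + 17)/6 = 66/6 = 11
te_Analysis = (7 + 4·10 + 13)/6 = 60/6 = 10
te_Draft manuscript = (2 + 4·3 + 4)/6 = 18/6 = 3

Forward pass:
ES_Recruitment = 0; EF_Recruitment = 5
ES_Instrument calibration = 0; EF_Instrument calibration = 11
ES_Pilot data = max(EF_Recruitment=5, EF_Instrument calibration=11) = 11; EF_Pilot data = 11+12 = 23
ES_Data collection = 23; EF_Data collection = 23+12 = 35
ES_Data cleaning = 23; EF_Data cleaning = 23+11 = 34
ES_Analysis = max(EF_Recruitment=5, EF_Instrument calibration=11) = 11; EF_Analysis = 11+10 = 21
ES_Draft manuscript = max(EF_Data collection=35, EF_Data cleaning=34, EF_Analysis=21) = 35; EF_Draft manuscript = 35+3 = 38
Expected project duration μ = 38 hours. Critical path: Instrument calibration → Pilot data → Data collection → Draft manuscript.

Backward pass:
LF_Draft manuscript = 38; LS_Draft manuscript = 38−3 = 35
LF_Analysis = LS_Draft manuscript = 35; LS_Analysis = 35−10 = 25
LF_Data cleaning = LS_Draft manuscript = 35; LS_Data cleaning = 35−11 = 24
LF_Data collection = LS_Draft manuscript = 35; LS_Data collection = 35−12 = 23
LF_Pilot data = min(LS_Data collection=23, LS_Data cleaning=24) = 23; LS_Pilot data = 23−12 = 11
LF_Instrument calibration = min(LS_Pilot data=11, LS_Analysis=25) = 11; LS_Instrument calibration = 11−11 = 0
LF_Recruitment = min(LS_Pilot data=11, LS_Analysis=25) = 11; LS_Recruitment = 11−5 = 6
Slack_Data cleaning = LS_Data cleaning − ES_Data cleaning = 24 − 23 = 1

1 hours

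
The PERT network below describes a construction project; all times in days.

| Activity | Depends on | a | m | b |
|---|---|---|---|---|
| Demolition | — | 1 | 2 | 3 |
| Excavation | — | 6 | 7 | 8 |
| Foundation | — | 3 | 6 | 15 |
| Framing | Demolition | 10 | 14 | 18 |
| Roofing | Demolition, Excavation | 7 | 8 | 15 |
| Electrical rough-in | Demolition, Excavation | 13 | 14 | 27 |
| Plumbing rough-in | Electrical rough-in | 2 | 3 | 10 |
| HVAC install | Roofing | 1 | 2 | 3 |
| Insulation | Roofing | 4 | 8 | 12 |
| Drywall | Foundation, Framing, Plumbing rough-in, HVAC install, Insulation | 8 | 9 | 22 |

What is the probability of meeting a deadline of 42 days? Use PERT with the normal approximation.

te_Demolition = (1 + 4·2 + 3)/6 = 12/6 = 2; σ²_Demolition = ((3−1)/6)² = 0.111
te_Excavation = (6 + 4·7 + 8)/6 = 42/6 = 7; σ²_Excavation = ((8−6)/6)² = 0.111
te_Foundation = (3 + 4·6 + 15)/6 = 42/6 = 7; σ²_Foundation = ((15−3)/6)² = 4.000
te_Framing = (10 + 4·14 + 18)/6 = 84/6 = 14; σ²_Framing = ((18−10)/6)² = 1.778
te_Roofing = (7 + 4·8 + 15)/6 = 54/6 = 9; σ²_Roofing = ((15−7)/6)² = 1.778
te_Electrical rough-in = (13 + 4·14 + 27)/6 = 96/6 = 16; σ²_Electrical rough-in = ((27−13)/6)² = 5.444
te_Plumbing rough-in = (2 + 4·3 + 10)/6 = 24/6 = 4; σ²_Plumbing rough-in = ((10−2)/6)² = 1.778
te_HVAC install = (1 + 4·2 + 3)/6 = 12/6 = 2; σ²_HVAC install = ((3−1)/6)² = 0.111
te_Insulation = (4 + 4·8 + 12)/6 = 48/6 = 8; σ²_Insulation = ((12−4)/6)² = 1.778
te_Drywall = (8 + 4·9 + 22)/6 = 66/6 = 11; σ²_Drywall = ((22−8)/6)² = 5.444

Forward pass:
ES_Demolition = 0; EF_Demolition = 2
ES_Excavation = 0; EF_Excavation = 7
ES_Foundation = 0; EF_Foundation = 7
ES_Framing = 2; EF_Framing = 2+14 = 16
ES_Roofing = max(EF_Demolition=2, EF_Excavation=7) = 7; EF_Roofing = 7+9 = 16
ES_Electrical rough-in = max(EF_Demolition=2, EF_Excavation=7) = 7; EF_Electrical rough-in = 7+16 = 23
ES_Plumbing rough-in = 23; EF_Plumbing rough-in = 23+4 = 27
ES_HVAC install = 16; EF_HVAC install = 16+2 = 18
ES_Insulation = 16; EF_Insulation = 16+8 = 24
ES_Drywall = max(EF_Foundation=7, EF_Framing=16, EF_Plumbing rough-in=27, EF_HVAC install=18, EF_Insulation=24) = 27; EF_Drywall = 27+11 = 38
Expected project duration μ = 38 days. Critical path: Excavation → Electrical rough-in → Plumbing rough-in → Drywall.

Variance along critical path = 0.111 + 5.444 + 1.778 + 5.444 = 12.778; σ = √12.778 = 3.575 days.
Z = (42 − 38) / 3.575 = 1.119
P(T ≤ 42) = Φ(1.119) ≈ 0.868

0.868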